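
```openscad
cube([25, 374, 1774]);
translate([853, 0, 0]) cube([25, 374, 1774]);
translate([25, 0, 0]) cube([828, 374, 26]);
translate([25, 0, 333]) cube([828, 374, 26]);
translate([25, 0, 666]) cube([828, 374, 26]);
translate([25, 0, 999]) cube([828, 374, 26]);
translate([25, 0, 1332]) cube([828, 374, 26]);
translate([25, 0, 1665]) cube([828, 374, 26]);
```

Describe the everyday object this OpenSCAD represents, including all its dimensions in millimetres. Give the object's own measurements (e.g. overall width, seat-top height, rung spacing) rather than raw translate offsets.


An open bookshelf. Two side panels, each 25 mm thick, 374 mm deep and 1774 mm tall, stand 878 mm apart (outside-to-outside). Between them sit 6 shelves, each 26 mm thick and 374 mm deep, spanning the full gap between the sides. The bottom shelf rests on the floor (its underside at z = 0) and the clear gap between one shelf's top and the next shelf's underside is 307 mm.


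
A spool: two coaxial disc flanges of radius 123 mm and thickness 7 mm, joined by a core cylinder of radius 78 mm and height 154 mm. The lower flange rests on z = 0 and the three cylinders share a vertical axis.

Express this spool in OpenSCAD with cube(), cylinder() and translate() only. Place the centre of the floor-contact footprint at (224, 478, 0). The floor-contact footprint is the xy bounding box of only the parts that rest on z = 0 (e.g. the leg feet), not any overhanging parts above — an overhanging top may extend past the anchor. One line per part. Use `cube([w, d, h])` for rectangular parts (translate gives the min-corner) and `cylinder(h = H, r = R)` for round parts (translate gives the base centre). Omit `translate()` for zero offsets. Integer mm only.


translate([224, 478, 0]) cylinder(h = 7, r = 123);
translate([224, 478, 7]) cylinder(h = 154, r = 78);
translate([224, 478, 161]) cylinder(h = 7, r = 123);


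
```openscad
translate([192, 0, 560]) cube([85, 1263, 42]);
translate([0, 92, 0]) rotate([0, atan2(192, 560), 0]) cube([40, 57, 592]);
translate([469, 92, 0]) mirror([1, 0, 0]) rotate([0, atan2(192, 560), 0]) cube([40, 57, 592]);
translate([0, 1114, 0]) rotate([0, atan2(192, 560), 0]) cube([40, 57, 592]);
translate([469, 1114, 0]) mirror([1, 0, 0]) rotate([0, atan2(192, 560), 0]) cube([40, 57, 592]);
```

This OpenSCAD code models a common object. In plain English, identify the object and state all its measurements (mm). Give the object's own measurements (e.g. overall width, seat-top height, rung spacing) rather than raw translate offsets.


A sawhorse. A 85×1263×42 mm beam (x, y, z) sits on two A-frame leg pairs. Each pair is two raked legs of 40×57 mm section (57 mm along y) splaying symmetrically in x. Each leg rises 560 mm vertically over 192 mm of horizontal reach and is 592 mm long along its own axis. Every leg's outer bottom edge rests on the floor and its outer top edge meets a bottom edge of the beam — the left legs (tilting toward +x) meet the beam's −x bottom edge, the right legs (their mirror images, tilting toward −x) meet its +x bottom edge — so the leg tops tuck under the beam, the beam's underside is 560 mm above the floor, and the feet are 469 mm apart outside-to-outside with the beam centred between them. The two leg pairs are set in 92 mm from either end of the beam.


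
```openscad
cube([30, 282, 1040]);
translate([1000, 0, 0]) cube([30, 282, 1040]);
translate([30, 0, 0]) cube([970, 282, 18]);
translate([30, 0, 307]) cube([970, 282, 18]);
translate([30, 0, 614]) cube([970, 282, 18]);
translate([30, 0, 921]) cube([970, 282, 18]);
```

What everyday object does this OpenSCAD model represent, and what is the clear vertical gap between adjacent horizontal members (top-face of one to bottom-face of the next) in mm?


A bookshelf. The clear shelf gap is 289 mm.

Two tall side panels with 4 horizontal boards between them — a bookshelf. The first two shelf undersides are at z = 0 and z = 307; with shelf thickness 18, the clear gap is 307 − 0 − 18 = 289 mm.


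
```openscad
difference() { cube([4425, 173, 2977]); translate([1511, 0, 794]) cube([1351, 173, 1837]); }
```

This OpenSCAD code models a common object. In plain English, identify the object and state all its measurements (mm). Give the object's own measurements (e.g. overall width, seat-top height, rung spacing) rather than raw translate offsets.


A wall 4425 mm long (x), 173 mm thick (y), 2977 mm tall, with a rectangular window opening cut through it. The opening is 1351 mm wide and 1837 mm tall; its sill is at z = 794 mm and its near (−x) edge is 1511 mm from the wall's −x end. The opening passes through the full wall thickness.


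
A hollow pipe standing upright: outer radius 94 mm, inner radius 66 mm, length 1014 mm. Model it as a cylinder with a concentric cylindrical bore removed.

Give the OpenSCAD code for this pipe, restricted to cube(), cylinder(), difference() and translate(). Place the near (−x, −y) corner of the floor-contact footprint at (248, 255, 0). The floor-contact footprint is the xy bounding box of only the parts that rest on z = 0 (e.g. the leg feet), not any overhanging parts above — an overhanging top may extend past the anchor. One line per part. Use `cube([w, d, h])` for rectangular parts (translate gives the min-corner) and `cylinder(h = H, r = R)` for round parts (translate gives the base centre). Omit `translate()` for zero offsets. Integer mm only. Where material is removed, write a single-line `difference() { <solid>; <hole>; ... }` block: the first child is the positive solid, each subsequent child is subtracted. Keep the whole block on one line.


difference() { translate([342, 349, 0]) cylinder(h = 1014, r = 94); translate([342, 349, 0]) cylinder(h = 1014, r = 66); }


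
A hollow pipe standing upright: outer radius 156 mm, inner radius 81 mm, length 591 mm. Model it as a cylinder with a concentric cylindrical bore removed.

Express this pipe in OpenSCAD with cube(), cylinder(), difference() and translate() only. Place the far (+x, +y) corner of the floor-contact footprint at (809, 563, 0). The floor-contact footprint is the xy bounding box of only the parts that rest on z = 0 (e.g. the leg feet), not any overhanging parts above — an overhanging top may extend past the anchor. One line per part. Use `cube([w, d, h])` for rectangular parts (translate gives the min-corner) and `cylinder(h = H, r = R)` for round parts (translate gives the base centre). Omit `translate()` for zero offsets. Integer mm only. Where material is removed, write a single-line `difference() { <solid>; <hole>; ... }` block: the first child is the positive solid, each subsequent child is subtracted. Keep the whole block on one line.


difference() { translate([653, 407, 0]) cylinder(h = 591, r = 156); translate([653, 407, 0]) cylinder(h = 591, r = 81); }


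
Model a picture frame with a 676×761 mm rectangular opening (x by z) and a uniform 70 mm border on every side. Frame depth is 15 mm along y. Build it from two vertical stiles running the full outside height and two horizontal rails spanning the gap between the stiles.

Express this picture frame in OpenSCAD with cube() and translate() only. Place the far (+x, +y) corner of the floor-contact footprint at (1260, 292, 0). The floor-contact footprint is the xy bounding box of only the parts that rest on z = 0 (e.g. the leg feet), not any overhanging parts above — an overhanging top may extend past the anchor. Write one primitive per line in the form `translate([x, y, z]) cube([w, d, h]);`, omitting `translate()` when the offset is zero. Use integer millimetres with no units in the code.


translate([444, 277, 0]) cube([70, 15, 901]);
translate([1190, 277, 0]) cube([70, 15, 901]);
translate([514, 277, 0]) cube([676, 15, 70]);
translate([514, 277, 831]) cube([676, 15, 70]);


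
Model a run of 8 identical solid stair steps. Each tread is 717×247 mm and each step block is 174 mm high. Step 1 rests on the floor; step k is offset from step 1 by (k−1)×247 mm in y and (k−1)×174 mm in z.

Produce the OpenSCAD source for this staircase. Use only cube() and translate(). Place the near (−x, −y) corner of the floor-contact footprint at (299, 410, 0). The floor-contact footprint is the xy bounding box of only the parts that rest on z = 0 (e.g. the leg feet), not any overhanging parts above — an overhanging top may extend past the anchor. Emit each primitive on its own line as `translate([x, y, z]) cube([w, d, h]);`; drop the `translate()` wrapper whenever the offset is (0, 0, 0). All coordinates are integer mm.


translate([299, 410, 0]) cube([717, 247, 174]);
translate([299, 657, 174]) cube([717, 247, 174]);
translate([299, 904, 348]) cube([717, 247, 174]);
translate([299, 1151, 522]) cube([717, 247, 174]);
translate([299, 1398, 696]) cube([717, 247, 174]);
translate([299, 1645, 870]) cube([717, 247, 174]);
translate([299, 1892, 1044]) cube([717, 247, 174]);
translate([299, 2139, 1218]) cube([717, 247, 174]);


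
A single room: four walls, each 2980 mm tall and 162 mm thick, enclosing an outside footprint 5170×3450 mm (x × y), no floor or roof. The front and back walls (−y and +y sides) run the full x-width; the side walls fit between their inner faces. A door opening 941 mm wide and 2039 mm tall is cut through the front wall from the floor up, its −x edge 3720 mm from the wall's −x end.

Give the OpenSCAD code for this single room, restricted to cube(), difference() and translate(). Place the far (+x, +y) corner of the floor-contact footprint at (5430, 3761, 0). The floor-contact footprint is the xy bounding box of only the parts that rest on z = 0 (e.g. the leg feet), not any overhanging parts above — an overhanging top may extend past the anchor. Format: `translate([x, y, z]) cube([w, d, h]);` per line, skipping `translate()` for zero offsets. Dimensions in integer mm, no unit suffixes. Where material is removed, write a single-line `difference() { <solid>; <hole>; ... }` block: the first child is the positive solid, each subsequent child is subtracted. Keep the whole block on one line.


difference() { translate([260, 311, 0]) cube([5170, 162, 2980]); translate([3980, 311, 0]) cube([941, 162, 2039]); }
translate([260, 3599, 0]) cube([5170, 162, 2980]);
translate([260, 473, 0]) cube([162, 3126, 2980]);
translate([5268, 473, 0]) cube([162, 3126, 2980]);


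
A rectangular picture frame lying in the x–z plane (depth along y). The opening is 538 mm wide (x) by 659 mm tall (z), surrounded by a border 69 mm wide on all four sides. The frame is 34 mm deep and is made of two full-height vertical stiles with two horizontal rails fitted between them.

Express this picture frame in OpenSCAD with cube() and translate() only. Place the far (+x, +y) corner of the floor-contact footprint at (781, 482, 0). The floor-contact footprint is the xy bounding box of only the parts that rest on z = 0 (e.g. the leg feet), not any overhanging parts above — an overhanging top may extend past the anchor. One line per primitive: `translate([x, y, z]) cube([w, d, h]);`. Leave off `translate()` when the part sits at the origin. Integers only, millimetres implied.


translate([105, 448, 0]) cube([69, 34, 797]);
translate([712, 448, 0]) cube([69, 34, 797]);
translate([174, 448, 0]) cube([538, 34, 69]);
translate([174, 448, 728]) cube([538, 34, 69]);


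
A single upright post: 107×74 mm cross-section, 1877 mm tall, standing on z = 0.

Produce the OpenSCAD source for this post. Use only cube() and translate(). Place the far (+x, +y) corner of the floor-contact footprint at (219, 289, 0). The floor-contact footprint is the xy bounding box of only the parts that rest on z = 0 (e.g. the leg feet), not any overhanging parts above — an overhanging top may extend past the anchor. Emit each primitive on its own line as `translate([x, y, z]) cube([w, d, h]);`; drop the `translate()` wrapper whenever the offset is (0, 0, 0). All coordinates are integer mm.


translate([112, 215, 0]) cube([107, 74, 1877]);


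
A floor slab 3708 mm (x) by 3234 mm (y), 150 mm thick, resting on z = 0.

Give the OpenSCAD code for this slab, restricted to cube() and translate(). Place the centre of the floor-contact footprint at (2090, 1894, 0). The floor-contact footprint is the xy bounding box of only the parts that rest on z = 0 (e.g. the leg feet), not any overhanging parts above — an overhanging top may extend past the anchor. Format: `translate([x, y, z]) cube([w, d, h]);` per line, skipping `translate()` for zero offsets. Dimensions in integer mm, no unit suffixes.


translate([236, 277, 0]) cube([3708, 3234, 150]);


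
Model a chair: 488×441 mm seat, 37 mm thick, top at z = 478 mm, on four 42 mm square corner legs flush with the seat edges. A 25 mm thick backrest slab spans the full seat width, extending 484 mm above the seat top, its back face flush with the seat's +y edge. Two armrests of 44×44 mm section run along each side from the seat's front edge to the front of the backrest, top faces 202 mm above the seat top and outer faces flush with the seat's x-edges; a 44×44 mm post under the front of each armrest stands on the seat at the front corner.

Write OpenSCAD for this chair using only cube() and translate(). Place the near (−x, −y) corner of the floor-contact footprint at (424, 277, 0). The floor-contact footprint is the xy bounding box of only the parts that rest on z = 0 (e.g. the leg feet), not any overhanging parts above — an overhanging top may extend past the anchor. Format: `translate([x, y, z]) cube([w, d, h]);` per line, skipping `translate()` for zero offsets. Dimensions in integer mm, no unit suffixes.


// leg_h = 478 - 37 = 441
// arm post h = 202 - 44 = 158
translate([424, 277, 441]) cube([488, 441, 37]);
translate([424, 277, 0]) cube([42, 42, 441]);
translate([870, 277, 0]) cube([42, 42, 441]);
translate([424, 676, 0]) cube([42, 42, 441]);
translate([870, 676, 0]) cube([42, 42, 441]);
translate([424, 693, 478]) cube([488, 25, 484]);
translate([424, 277, 636]) cube([44, 416, 44]);
translate([868, 277, 636]) cube([44, 416, 44]);
translate([424, 277, 478]) cube([44, 44, 158]);
translate([868, 277, 478]) cube([44, 44, 158]);


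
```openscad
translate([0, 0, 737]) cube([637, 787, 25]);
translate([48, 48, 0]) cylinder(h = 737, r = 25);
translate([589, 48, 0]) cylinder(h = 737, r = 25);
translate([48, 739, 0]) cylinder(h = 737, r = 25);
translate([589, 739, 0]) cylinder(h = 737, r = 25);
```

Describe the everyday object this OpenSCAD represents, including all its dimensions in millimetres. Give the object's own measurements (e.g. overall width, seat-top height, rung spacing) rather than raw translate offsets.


A table: top 637 mm (x) × 787 mm (y), 25 mm thick, upper face at z = 762 mm, on four round legs of 50 mm diameter, each leg's bounding box inset 23 mm from the nearest pair of top edges from z = 0 to the bottom of the top.


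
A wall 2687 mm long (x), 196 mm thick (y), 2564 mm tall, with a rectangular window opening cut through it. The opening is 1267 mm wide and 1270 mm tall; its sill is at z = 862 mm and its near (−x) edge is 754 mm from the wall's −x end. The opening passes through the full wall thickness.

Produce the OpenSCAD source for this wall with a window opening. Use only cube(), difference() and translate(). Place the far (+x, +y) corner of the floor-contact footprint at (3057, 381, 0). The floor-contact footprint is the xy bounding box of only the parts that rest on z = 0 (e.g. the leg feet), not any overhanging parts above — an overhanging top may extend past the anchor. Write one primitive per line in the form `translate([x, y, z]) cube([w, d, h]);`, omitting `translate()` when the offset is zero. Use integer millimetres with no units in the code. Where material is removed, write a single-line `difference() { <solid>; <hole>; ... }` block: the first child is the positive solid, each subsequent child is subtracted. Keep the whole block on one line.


difference() { translate([370, 185, 0]) cube([2687, 196, 2564]); translate([1124, 185, 862]) cube([1267, 196, 1270]); }


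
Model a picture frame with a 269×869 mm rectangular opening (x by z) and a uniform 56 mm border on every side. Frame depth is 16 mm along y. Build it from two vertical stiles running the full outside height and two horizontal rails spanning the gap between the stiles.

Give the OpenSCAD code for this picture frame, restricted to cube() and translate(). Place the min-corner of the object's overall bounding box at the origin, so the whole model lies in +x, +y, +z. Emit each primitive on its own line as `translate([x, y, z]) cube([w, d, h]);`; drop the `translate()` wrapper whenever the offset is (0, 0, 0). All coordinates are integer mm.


cube([56, 16, 981]);
translate([325, 0, 0]) cube([56, 16, 981]);
translate([56, 0, 0]) cube([269, 16, 56]);
translate([56, 0, 925]) cube([269, 16, 56]);


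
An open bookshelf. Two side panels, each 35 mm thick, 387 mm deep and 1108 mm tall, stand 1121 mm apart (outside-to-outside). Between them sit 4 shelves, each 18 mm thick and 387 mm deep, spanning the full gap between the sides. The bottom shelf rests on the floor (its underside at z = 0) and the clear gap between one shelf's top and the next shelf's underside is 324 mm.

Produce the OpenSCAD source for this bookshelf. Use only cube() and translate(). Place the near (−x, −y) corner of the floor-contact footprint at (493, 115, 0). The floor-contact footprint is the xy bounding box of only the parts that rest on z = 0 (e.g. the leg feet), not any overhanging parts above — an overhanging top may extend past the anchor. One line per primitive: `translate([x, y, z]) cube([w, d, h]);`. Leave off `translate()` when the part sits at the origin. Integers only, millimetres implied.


translate([493, 115, 0]) cube([35, 387, 1108]);
translate([1579, 115, 0]) cube([35, 387, 1108]);
translate([528, 115, 0]) cube([1051, 387, 18]);
translate([528, 115, 342]) cube([1051, 387, 18]);
translate([528, 115, 684]) cube([1051, 387, 18]);
translate([528, 115, 1026]) cube([1051, 387, 18]);


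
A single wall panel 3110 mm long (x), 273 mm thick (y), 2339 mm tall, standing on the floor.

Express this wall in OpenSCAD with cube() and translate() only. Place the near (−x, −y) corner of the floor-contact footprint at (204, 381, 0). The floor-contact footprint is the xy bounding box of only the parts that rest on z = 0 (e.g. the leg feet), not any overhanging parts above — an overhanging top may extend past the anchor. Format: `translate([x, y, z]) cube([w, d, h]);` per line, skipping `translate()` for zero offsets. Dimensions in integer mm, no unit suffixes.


translate([204, 381, 0]) cube([3110, 273, 2339]);


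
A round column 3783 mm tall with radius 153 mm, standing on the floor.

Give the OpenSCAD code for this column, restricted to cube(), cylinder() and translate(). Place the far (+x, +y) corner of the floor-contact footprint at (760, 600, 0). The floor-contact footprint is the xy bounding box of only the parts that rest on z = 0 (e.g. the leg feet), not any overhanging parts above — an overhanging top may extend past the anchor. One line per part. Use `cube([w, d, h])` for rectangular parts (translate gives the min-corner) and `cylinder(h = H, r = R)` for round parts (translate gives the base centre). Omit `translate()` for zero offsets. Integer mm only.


translate([607, 447, 0]) cylinder(h = 3783, r = 153);


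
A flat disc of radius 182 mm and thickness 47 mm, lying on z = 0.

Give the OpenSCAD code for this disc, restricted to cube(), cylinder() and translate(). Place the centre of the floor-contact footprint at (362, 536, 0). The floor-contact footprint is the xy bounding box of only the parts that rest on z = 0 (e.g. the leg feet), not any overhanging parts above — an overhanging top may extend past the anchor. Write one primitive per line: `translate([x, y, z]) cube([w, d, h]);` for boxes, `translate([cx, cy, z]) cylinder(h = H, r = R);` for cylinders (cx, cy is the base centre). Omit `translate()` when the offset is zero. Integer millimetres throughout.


translate([362, 536, 0]) cylinder(h = 47, r = 182);


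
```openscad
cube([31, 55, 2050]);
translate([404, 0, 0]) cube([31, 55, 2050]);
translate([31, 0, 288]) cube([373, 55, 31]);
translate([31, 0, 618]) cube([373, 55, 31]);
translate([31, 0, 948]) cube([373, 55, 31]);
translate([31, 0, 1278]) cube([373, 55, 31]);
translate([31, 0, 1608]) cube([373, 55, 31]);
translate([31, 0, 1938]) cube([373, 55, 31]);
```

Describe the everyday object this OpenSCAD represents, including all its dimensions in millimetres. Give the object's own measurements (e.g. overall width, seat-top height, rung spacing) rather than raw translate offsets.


A straight ladder. Two 31×55 mm vertical rails, 2050 mm tall, stand 435 mm apart (outside-to-outside) with their front faces coplanar on the −y side. 6 rungs, each 55 mm deep and 31 mm tall, span between the inner faces of the rails, front faces flush with the rails. The lowest rung's underside is at z = 288 mm and rungs are spaced 330 mm apart (underside to underside).


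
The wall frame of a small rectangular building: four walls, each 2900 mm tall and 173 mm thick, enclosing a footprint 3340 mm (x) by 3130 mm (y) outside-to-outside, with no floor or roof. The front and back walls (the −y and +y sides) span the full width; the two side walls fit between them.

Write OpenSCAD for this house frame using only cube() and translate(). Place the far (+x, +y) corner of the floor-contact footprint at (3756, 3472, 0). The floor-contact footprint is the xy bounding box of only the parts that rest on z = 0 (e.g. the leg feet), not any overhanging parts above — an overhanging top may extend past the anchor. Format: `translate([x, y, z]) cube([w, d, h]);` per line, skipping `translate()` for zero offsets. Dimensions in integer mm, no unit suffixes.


translate([416, 342, 0]) cube([3340, 173, 2900]);
translate([416, 3299, 0]) cube([3340, 173, 2900]);
translate([416, 515, 0]) cube([173, 2784, 2900]);
translate([3583, 515, 0]) cube([173, 2784, 2900]);


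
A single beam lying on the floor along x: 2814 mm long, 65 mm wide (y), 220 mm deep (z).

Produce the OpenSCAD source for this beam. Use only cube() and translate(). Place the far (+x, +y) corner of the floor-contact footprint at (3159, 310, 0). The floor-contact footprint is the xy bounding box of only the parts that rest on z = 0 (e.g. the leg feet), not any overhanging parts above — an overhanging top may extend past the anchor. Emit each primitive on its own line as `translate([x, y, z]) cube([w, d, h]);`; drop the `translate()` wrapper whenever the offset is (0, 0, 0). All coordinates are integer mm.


translate([345, 245, 0]) cube([2814, 65, 220]);


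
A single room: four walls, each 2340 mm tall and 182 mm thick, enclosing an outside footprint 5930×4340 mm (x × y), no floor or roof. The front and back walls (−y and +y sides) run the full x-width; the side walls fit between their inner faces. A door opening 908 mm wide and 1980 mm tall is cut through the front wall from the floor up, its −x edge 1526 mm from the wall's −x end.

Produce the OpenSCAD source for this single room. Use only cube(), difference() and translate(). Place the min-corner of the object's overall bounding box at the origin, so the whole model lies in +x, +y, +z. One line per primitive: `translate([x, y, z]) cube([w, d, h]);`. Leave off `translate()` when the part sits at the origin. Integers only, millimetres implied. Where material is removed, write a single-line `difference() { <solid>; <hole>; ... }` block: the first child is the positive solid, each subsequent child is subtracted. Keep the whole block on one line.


difference() { cube([5930, 182, 2340]); translate([1526, 0, 0]) cube([908, 182, 1980]); }
translate([0, 4158, 0]) cube([5930, 182, 2340]);
translate([0, 182, 0]) cube([182, 3976, 2340]);
translate([5748, 182, 0]) cube([182, 3976, 2340]);


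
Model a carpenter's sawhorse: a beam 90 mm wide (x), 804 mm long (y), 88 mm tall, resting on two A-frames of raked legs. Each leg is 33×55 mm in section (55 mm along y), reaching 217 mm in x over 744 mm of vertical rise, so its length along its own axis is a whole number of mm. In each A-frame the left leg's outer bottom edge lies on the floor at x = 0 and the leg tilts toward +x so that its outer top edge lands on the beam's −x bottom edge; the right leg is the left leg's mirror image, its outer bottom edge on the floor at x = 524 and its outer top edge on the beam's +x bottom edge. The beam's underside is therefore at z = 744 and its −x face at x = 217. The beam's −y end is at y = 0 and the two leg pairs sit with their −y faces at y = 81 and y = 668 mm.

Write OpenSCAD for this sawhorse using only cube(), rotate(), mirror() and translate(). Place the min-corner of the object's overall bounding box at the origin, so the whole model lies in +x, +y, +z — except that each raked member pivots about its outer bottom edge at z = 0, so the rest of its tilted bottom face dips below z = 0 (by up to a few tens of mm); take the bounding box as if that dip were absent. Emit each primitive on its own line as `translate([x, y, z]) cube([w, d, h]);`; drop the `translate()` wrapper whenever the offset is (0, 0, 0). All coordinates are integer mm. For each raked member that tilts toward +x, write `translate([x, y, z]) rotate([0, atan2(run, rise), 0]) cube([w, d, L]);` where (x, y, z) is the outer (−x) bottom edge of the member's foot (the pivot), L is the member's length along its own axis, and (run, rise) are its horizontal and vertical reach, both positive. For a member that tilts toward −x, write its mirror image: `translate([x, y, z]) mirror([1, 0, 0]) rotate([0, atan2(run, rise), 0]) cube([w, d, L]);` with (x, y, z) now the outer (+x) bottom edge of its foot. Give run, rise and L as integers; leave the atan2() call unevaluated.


translate([217, 0, 744]) cube([90, 804, 88]);
translate([0, 81, 0]) rotate([0, atan2(217, 744), 0]) cube([33, 55, 775]);
translate([524, 81, 0]) mirror([1, 0, 0]) rotate([0, atan2(217, 744), 0]) cube([33, 55, 775]);
translate([0, 668, 0]) rotate([0, atan2(217, 744), 0]) cube([33, 55, 775]);
translate([524, 668, 0]) mirror([1, 0, 0]) rotate([0, atan2(217, 744), 0]) cube([33, 55, 775]);


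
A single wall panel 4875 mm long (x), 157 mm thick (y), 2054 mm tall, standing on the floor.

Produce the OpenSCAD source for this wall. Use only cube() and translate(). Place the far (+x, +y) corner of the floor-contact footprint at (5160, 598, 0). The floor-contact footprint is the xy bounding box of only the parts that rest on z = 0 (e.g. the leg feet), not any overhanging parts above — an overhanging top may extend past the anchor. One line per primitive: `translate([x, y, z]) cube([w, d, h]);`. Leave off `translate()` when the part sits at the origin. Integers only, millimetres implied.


translate([285, 441, 0]) cube([4875, 157, 2054]);


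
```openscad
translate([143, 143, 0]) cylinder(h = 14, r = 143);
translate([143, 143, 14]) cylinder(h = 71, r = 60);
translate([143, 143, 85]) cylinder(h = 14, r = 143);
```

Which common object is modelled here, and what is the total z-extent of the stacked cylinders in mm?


A spool. The overall height is 99 mm.

Three coaxial cylinders, large–small–large — a spool. Two 14 mm flanges and a 71 mm core give 14 + 71 + 14 = 99 mm.


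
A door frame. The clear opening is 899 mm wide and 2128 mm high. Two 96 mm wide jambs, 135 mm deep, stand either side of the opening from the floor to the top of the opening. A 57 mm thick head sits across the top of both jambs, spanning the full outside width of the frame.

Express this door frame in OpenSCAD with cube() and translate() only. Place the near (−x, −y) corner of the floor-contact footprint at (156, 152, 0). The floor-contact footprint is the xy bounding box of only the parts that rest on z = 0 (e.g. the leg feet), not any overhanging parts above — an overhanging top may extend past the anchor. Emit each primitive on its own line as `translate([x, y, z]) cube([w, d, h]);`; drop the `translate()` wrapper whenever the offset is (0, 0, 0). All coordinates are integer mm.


translate([156, 152, 0]) cube([96, 135, 2128]);
translate([1151, 152, 0]) cube([96, 135, 2128]);
translate([156, 152, 2128]) cube([1091, 135, 57]);


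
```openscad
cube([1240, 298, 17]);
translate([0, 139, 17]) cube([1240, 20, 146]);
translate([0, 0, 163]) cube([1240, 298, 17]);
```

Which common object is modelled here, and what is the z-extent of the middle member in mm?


An I-beam. The web height is 146 mm.

Two wide flanges with a thin centred web — an I-beam. Overall 180 mm minus two 17 mm flanges gives a web of 180 − 2·17 = 146 mm.


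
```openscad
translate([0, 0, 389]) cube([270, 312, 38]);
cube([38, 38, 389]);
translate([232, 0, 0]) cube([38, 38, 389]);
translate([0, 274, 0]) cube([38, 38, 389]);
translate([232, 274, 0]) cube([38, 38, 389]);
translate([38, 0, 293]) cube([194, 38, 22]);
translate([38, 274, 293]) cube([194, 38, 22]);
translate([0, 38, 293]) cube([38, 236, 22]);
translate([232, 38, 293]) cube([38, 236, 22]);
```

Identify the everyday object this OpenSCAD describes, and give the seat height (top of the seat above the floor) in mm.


A stool. The seat height is 427 mm.

A 270×312×38 slab at z = 389 on four corner posts — a stool. The seat top is 389 + 38 = 427 mm.


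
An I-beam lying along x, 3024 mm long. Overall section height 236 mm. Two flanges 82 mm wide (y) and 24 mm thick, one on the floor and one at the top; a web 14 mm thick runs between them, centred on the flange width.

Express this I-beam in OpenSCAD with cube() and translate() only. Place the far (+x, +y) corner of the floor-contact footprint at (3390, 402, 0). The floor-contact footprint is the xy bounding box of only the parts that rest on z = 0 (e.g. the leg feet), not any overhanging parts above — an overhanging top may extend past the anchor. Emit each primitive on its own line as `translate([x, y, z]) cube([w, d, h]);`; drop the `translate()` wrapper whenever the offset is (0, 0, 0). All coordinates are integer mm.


translate([366, 320, 0]) cube([3024, 82, 24]);
translate([366, 354, 24]) cube([3024, 14, 188]);
translate([366, 320, 212]) cube([3024, 82, 24]);


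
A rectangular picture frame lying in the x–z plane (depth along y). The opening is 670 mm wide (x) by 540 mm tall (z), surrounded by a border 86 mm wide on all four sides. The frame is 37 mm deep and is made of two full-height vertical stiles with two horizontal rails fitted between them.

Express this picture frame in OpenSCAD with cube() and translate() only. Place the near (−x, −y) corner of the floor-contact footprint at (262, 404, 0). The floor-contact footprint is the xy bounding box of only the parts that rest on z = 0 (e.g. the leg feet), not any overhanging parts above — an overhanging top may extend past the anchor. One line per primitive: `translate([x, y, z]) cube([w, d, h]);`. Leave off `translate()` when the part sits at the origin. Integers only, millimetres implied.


translate([262, 404, 0]) cube([86, 37, 712]);
translate([1018, 404, 0]) cube([86, 37, 712]);
translate([348, 404, 0]) cube([670, 37, 86]);
translate([348, 404, 626]) cube([670, 37, 86]);


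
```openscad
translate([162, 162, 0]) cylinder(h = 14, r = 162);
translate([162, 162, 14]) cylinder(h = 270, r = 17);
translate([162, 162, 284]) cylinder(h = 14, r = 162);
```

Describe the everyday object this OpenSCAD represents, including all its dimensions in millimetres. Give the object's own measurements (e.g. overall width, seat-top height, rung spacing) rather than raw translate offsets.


A spool: two coaxial disc flanges of radius 162 mm and thickness 14 mm, joined by a core cylinder of radius 17 mm and height 270 mm. The lower flange rests on z = 0 and the three cylinders share a vertical axis.


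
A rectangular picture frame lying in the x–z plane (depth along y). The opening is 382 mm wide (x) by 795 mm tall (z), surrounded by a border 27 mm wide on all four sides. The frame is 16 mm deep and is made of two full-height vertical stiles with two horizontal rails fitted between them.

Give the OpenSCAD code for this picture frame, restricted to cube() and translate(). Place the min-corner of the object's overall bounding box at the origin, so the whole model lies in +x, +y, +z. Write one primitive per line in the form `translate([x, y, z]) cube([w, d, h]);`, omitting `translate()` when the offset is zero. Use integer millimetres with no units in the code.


cube([27, 16, 849]);
translate([409, 0, 0]) cube([27, 16, 849]);
translate([27, 0, 0]) cube([382, 16, 27]);
translate([27, 0, 822]) cube([382, 16, 27]);


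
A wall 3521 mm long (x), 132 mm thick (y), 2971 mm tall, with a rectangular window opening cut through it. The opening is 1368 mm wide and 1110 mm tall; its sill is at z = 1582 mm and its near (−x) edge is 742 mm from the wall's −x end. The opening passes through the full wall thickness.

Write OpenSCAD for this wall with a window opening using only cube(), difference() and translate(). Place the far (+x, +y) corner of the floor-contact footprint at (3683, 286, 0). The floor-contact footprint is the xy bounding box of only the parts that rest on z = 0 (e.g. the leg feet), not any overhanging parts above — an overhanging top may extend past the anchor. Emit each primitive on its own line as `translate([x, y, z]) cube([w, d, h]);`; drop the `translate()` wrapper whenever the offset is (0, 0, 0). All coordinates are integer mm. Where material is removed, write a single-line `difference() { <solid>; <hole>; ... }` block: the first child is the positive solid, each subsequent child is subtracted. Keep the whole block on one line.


difference() { translate([162, 154, 0]) cube([3521, 132, 2971]); translate([904, 154, 1582]) cube([1368, 132, 1110]); }


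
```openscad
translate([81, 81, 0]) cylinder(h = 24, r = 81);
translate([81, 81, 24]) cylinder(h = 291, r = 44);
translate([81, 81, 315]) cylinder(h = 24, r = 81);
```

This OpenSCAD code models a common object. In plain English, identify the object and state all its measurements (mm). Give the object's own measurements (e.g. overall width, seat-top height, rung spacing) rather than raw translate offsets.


A spool: two coaxial disc flanges of radius 81 mm and thickness 24 mm, joined by a core cylinder of radius 44 mm and height 291 mm. The lower flange rests on z = 0 and the three cylinders share a vertical axis.


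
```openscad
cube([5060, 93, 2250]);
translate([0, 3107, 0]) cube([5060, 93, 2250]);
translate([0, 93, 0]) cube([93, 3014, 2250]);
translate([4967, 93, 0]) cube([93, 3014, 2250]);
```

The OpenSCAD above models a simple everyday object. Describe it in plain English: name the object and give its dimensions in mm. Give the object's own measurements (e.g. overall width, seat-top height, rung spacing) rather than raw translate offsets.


The wall frame of a small rectangular building: four walls, each 2250 mm tall and 93 mm thick, enclosing a footprint 5060 mm (x) by 3200 mm (y) outside-to-outside, with no floor or roof. The front and back walls (the −y and +y sides) span the full width; the two side walls fit between them.


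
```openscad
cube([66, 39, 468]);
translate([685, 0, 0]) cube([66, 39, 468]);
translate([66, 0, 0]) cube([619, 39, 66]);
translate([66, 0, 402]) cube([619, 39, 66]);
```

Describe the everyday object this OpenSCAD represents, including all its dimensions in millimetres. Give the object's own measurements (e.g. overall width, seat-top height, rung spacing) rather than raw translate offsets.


A rectangular picture frame lying in the x–z plane (depth along y). The opening is 619 mm wide (x) by 336 mm tall (z), surrounded by a border 66 mm wide on all four sides. The frame is 39 mm deep and is made of two full-height vertical stiles with two horizontal rails fitted between them.


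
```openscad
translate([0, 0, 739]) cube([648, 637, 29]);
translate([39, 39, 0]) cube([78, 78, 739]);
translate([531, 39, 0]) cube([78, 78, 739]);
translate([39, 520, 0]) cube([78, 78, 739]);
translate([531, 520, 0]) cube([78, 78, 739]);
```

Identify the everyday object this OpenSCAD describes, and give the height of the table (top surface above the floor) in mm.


A table. The table height is 768 mm.

A 648×637×29 slab sits at z = 739 on four 78 mm square posts — a table. The top surface is at 739 + 29 = 768 mm.


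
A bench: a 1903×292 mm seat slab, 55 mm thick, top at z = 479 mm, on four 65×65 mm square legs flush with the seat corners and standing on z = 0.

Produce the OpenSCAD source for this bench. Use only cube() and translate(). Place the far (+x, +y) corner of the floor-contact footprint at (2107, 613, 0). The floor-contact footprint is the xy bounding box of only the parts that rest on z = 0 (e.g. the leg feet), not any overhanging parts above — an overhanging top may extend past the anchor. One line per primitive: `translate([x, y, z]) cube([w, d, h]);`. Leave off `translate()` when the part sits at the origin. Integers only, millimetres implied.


translate([204, 321, 424]) cube([1903, 292, 55]);
translate([204, 321, 0]) cube([65, 65, 424]);
translate([204, 548, 0]) cube([65, 65, 424]);
translate([2042, 321, 0]) cube([65, 65, 424]);
translate([2042, 548, 0]) cube([65, 65, 424]);


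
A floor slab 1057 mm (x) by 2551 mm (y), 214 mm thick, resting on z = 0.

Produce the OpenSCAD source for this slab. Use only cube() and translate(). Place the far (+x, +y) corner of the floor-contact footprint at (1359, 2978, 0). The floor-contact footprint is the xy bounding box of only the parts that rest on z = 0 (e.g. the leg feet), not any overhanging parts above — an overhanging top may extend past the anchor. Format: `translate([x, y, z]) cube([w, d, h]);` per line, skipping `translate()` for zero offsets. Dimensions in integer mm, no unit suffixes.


translate([302, 427, 0]) cube([1057, 2551, 214]);


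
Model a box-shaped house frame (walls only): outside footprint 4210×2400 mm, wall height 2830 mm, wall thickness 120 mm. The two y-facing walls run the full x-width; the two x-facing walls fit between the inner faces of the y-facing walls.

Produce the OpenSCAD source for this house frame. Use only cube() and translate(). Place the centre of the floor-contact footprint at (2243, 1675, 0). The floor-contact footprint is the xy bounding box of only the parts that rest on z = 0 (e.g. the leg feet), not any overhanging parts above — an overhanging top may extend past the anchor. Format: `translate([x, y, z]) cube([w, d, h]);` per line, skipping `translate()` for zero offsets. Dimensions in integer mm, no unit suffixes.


translate([138, 475, 0]) cube([4210, 120, 2830]);
translate([138, 2755, 0]) cube([4210, 120, 2830]);
translate([138, 595, 0]) cube([120, 2160, 2830]);
translate([4228, 595, 0]) cube([120, 2160, 2830]);


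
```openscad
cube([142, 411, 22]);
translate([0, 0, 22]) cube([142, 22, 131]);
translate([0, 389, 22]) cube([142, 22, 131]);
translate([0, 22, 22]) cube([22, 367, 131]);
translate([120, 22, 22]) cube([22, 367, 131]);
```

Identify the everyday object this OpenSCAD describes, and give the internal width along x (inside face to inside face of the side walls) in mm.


An open box. The internal width is 98 mm.

A 142×411 base slab with four walls standing on it — an open box. The base is 142 mm wide and the walls are 22 mm thick, so the internal width is 142 − 2 × 22 = 98 mm.


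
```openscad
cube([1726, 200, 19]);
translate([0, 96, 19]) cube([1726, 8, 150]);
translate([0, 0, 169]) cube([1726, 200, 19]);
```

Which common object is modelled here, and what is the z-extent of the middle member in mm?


An I-beam. The web height is 150 mm.

Two wide flanges with a thin centred web — an I-beam. Overall 188 mm minus two 19 mm flanges gives a web of 188 − 2·19 = 150 mm.


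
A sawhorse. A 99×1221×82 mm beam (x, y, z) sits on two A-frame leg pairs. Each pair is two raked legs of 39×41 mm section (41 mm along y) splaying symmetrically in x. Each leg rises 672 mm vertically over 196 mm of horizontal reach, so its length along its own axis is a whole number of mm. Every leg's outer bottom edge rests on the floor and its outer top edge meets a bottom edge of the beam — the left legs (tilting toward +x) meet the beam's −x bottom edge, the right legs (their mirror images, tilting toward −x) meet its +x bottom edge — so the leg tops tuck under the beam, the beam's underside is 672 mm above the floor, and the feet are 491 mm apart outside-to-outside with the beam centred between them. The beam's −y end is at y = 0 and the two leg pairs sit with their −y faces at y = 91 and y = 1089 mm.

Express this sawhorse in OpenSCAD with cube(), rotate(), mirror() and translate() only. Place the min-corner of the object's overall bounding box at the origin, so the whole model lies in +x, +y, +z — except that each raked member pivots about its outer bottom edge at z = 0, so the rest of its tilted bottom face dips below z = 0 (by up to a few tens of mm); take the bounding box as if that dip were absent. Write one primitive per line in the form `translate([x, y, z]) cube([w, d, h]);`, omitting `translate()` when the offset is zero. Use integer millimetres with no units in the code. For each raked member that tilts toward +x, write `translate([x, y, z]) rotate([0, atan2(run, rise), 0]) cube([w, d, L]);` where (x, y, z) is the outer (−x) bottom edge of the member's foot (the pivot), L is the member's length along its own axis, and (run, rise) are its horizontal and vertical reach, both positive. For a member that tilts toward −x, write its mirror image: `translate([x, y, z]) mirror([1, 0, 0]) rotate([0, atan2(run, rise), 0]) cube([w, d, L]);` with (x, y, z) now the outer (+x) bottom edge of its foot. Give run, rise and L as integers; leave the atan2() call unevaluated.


// leg length = √(196² + 672²) = 700
// right-leg outer foot x = 2·196 + 99 = 491
// beam min-corner = (196, 0, 672)
translate([196, 0, 672]) cube([99, 1221, 82]);
translate([0, 91, 0]) rotate([0, atan2(196, 672), 0]) cube([39, 41, 700]);
translate([491, 91, 0]) mirror([1, 0, 0]) rotate([0, atan2(196, 672), 0]) cube([39, 41, 700]);
translate([0, 1089, 0]) rotate([0, atan2(196, 672), 0]) cube([39, 41, 700]);
translate([491, 1089, 0]) mirror([1, 0, 0]) rotate([0, atan2(196, 672), 0]) cube([39, 41, 700]);
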